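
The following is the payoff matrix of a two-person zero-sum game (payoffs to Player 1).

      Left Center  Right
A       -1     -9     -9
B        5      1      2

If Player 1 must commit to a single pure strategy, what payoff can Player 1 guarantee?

Row minima: A → -9, B → 1.
The best of these is 1.

1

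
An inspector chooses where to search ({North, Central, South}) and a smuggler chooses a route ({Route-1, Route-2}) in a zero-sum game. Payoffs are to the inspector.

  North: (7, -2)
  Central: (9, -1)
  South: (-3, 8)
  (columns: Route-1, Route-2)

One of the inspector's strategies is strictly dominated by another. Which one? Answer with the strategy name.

North

Central gives a strictly higher payoff than North against every column: 9 > 7, -1 > -2.
So North is strictly dominated and the inspector never plays it.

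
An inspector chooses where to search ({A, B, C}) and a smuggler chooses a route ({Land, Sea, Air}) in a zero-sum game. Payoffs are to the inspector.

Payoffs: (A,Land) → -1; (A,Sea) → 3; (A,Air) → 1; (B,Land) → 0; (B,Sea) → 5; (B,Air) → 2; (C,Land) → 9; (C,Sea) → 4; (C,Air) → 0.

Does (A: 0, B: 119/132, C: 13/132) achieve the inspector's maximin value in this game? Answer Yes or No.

Against Land this mix gives (119/132)·0 + (13/132)·9 = 39/44.
Against Sea this mix gives (119/132)·5 + (13/132)·4 = 647/132.
Against Air this mix gives (119/132)·2 + (13/132)·0 = 119/66.
The smuggler will play Land, holding the inspector to 39/44. Shifting weight toward the row that does better against Land would raise this floor (the equalizing mix achieves 18/11 against both Land and Air), so the proposed strategy is not optimal.

No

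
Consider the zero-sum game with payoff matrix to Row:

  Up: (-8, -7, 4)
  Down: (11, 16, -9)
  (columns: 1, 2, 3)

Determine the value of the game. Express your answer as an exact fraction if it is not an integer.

Row minima: Up → -8, Down → -9; maximin = -8.
Column maxima: 1 → 11, 2 → 16, 3 → 4; minimax = 4.
-8 ≠ 4, so there is no saddle point; optimal play is mixed.
2 is strictly dominated by 1 (it gives Row strictly more in every row), so Column never plays it.
On the remaining 2×2 (Up, Down vs 1, 3):
Let Row play Up with probability p. Expected payoff against 1: (-8)p + 11(1−p) = −19p + 11; against 3: 4p + (-9)(1−p) = 13p − 9.
Setting these equal: −19p + 11 = 13p − 9 ⇒ −32p = -20 ⇒ p = 5/8, and the value is (-19)·(5/8) + 11 = -7/8.
For Column: with q = P(1), equating Up's and Down's payoffs gives −12q + 4 = 20q − 9 ⇒ q = 13/32.

-7/8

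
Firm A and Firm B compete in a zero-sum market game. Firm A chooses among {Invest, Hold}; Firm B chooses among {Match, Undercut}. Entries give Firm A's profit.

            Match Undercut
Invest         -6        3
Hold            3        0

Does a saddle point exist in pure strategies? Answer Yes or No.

No

Row minima: Invest → -6, Hold → 0; maximin = 0.
Column maxima: Match → 3, Undercut → 3; minimax = 3.
0 ≠ 3, so no pure-strategy equilibrium exists.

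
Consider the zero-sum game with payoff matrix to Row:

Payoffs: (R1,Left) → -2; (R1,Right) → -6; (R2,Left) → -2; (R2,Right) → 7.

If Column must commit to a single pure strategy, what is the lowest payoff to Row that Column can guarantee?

Column maxima: Left → -2, Right → 7.
The smallest of these is -2.

-2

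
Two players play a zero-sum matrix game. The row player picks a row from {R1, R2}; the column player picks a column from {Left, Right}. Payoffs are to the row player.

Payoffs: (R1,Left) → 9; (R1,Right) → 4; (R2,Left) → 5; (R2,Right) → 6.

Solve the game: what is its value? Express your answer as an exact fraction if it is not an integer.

17/3

Row minima: R1 → 4, R2 → 5; maximin = 5.
Column maxima: Left → 9, Right → 6; minimax = 6.
5 ≠ 6, so there is no saddle point; optimal play is mixed.
Let the row player play R1 with probability p. Expected payoff against Left: 9p + 5(1−p) = 4p + 5; against Right: 4p + 6(1−p) = −2p + 6.
Setting these equal: 4p + 5 = −2p + 6 ⇒ 6p = 1 ⇒ p = 1/6, and the value is (4)·(1/6) + 5 = 17/3.
For the column player: with q = P(Left), equating R1's and R2's payoffs gives 5q + 4 = −q + 6 ⇒ q = 1/3.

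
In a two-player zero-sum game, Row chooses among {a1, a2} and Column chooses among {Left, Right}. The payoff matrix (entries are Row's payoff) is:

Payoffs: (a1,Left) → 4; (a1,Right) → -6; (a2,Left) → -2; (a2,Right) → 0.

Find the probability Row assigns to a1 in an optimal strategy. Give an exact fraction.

1/6

Row minima: a1 → -6, a2 → -2; maximin = -2.
Column maxima: Left → 4, Right → 0; minimax = 0.
-2 ≠ 0, so there is no saddle point; optimal play is mixed.
Let Row play a1 with probability p. Expected payoff against Left: 4p + (-2)(1−p) = 6p − 2; against Right: (-6)p + 0(1−p) = −6p.
Setting these equal: 6p − 2 = −6p ⇒ 12p = 2 ⇒ p = 1/6, and the value is (6)·(1/6) − 2 = -1.
For Column: with q = P(Left), equating a1's and a2's payoffs gives 10q − 6 = −2q ⇒ q = 1/2.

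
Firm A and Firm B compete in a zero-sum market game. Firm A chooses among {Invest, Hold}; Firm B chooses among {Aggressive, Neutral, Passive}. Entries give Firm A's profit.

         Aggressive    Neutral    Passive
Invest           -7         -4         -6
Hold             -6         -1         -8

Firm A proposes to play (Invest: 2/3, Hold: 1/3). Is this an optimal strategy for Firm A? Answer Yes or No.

Against Aggressive this mix gives (2/3)·(-7) + (1/3)·(-6) = -20/3.
Against Neutral this mix gives (2/3)·(-4) + (1/3)·(-1) = -3.
Against Passive this mix gives (2/3)·(-6) + (1/3)·(-8) = -20/3.
All of Firm B's active replies (Aggressive, Passive) yield -20/3, and no column does worse for Firm A. The mix makes Firm B indifferent and guarantees -20/3, so it is optimal.

Yes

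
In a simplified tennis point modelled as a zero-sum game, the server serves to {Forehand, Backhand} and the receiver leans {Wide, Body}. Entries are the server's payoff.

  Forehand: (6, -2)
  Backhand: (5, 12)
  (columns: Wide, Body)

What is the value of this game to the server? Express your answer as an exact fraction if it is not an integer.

Row minima: Forehand → -2, Backhand → 5; maximin = 5.
Column maxima: Wide → 6, Body → 12; minimax = 6.
5 ≠ 6, so there is no saddle point; optimal play is mixed.
Let the server play Forehand with probability p. Expected payoff against Wide: 6p + 5(1−p) = p + 5; against Body: (-2)p + 12(1−p) = −14p + 12.
Setting these equal: p + 5 = −14p + 12 ⇒ 15p = 7 ⇒ p = 7/15, and the value is (1)·(7/15) + 5 = 82/15.
For the receiver: with q = P(Wide), equating Forehand's and Backhand's payoffs gives 8q − 2 = −7q + 12 ⇒ q = 14/15.

82/15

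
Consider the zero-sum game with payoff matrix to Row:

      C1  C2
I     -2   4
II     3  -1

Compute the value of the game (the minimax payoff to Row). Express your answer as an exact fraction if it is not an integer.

1

Row minima: I → -2, II → -1; maximin = -1.
Column maxima: C1 → 3, C2 → 4; minimax = 3.
-1 ≠ 3, so there is no saddle point; optimal play is mixed.
Let Row play I with probability p. Expected payoff against C1: (-2)p + 3(1−p) = −5p + 3; against C2: 4p + (-1)(1−p) = 5p − 1.
Setting these equal: −5p + 3 = 5p − 1 ⇒ −10p = -4 ⇒ p = 2/5, and the value is (-5)·(2/5) + 3 = 1.
For Column: with q = P(C1), equating I's and II's payoffs gives −6q + 4 = 4q − 1 ⇒ q = 1/2.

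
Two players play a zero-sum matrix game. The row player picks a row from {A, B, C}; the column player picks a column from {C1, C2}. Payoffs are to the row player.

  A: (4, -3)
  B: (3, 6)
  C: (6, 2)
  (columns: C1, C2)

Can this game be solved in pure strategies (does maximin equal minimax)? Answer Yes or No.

No

Row minima: A → -3, B → 3, C → 2; maximin = 3.
Column maxima: C1 → 6, C2 → 6; minimax = 6.
3 ≠ 6, so no pure-strategy equilibrium exists.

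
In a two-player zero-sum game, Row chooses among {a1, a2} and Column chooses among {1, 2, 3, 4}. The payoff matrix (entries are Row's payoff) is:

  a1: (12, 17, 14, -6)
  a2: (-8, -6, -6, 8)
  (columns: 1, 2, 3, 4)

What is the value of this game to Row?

Row minima: a1 → -6, a2 → -8; maximin = -6.
Column maxima: 1 → 12, 2 → 17, 3 → 14, 4 → 8; minimax = 8.
-6 ≠ 8, so there is no saddle point; optimal play is mixed.
2 is strictly dominated by 1 (it gives Row strictly more in every row), so Column never plays it.
3 is strictly dominated by 1 (it gives Row strictly more in every row), so Column never plays it.
On the remaining 2×2 (a1, a2 vs 1, 4):
Let Row play a1 with probability p. Expected payoff against 1: 12p + (-8)(1−p) = 20p − 8; against 4: (-6)p + 8(1−p) = −14p + 8.
Setting these equal: 20p − 8 = −14p + 8 ⇒ 34p = 16 ⇒ p = 8/17, and the value is (20)·(8/17) − 8 = 24/17.
For Column: with q = P(1), equating a1's and a2's payoffs gives 18q − 6 = −16q + 8 ⇒ q = 7/17.

24/17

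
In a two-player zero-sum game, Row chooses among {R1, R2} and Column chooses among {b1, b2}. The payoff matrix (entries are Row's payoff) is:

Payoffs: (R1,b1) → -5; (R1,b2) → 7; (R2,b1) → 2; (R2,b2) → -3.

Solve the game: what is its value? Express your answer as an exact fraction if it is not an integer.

-1/17

Row minima: R1 → -5, R2 → -3; maximin = -3.
Column maxima: b1 → 2, b2 → 7; minimax = 2.
-3 ≠ 2, so there is no saddle point; optimal play is mixed.
Let Row play R1 with probability p. Expected payoff against b1: (-5)p + 2(1−p) = −7p + 2; against b2: 7p + (-3)(1−p) = 10p − 3.
Setting these equal: −7p + 2 = 10p − 3 ⇒ −17p = -5 ⇒ p = 5/17, and the value is (-7)·(5/17) + 2 = -1/17.
For Column: with q = P(b1), equating R1's and R2's payoffs gives −12q + 7 = 5q − 3 ⇒ q = 10/17.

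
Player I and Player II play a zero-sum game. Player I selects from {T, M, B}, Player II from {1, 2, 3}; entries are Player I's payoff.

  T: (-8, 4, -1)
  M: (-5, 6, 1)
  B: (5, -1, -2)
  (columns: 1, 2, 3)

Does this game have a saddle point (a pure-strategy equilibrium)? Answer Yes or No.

No

Row minima: T → -8, M → -5, B → -2; maximin = -2.
Column maxima: 1 → 5, 2 → 6, 3 → 1; minimax = 1.
-2 ≠ 1, so no pure-strategy equilibrium exists.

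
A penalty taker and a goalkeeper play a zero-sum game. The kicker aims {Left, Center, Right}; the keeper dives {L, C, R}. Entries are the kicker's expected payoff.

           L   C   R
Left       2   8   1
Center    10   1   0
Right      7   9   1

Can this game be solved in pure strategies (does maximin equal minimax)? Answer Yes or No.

Yes

Row minima: Left → 1, Center → 0, Right → 1; maximin = 1.
Column maxima: L → 10, C → 9, R → 1; minimax = 1.
maximin = minimax = 1, so a saddle point exists.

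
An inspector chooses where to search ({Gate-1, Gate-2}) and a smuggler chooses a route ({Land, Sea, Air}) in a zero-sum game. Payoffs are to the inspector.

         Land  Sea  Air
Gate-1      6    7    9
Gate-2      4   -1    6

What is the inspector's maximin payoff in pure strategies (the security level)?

6

Row minima: Gate-1 → 6, Gate-2 → -1.
The best of these is 6.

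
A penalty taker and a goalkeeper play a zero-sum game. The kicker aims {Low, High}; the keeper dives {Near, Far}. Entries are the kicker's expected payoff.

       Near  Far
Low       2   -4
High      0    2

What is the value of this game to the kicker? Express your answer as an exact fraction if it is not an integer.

1/2

Row minima: Low → -4, High → 0; maximin = 0.
Column maxima: Near → 2, Far → 2; minimax = 2.
0 ≠ 2, so there is no saddle point; optimal play is mixed.
Let the kicker play Low with probability p. Expected payoff against Near: 2p + 0(1−p) = 2p; against Far: (-4)p + 2(1−p) = −6p + 2.
Setting these equal: 2p = −6p + 2 ⇒ 8p = 2 ⇒ p = 1/4, and the value is (2)·(1/4) = 1/2.
For the keeper: with q = P(Near), equating Low's and High's payoffs gives 6q − 4 = −2q + 2 ⇒ q = 3/4.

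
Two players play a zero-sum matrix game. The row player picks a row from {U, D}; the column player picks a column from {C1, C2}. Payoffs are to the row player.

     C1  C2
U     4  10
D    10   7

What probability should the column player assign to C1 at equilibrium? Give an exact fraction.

Row minima: U → 4, D → 7; maximin = 7.
Column maxima: C1 → 10, C2 → 10; minimax = 10.
7 ≠ 10, so there is no saddle point; optimal play is mixed.
Let the row player play U with probability p. Expected payoff against C1: 4p + 10(1−p) = −6p + 10; against C2: 10p + 7(1−p) = 3p + 7.
Setting these equal: −6p + 10 = 3p + 7 ⇒ −9p = -3 ⇒ p = 1/3, and the value is (-6)·(1/3) + 10 = 8.
For the column player: with q = P(C1), equating U's and D's payoffs gives −6q + 10 = 3q + 7 ⇒ q = 1/3.

1/3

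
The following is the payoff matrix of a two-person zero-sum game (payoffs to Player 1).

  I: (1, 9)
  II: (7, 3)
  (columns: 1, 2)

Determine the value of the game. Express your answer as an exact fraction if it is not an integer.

5

Row minima: I → 1, II → 3; maximin = 3.
Column maxima: 1 → 7, 2 → 9; minimax = 7.
3 ≠ 7, so there is no saddle point; optimal play is mixed.
Let Player 1 play I with probability p. Expected payoff against 1: 1p + 7(1−p) = −6p + 7; against 2: 9p + 3(1−p) = 6p + 3.
Setting these equal: −6p + 7 = 6p + 3 ⇒ −12p = -4 ⇒ p = 1/3, and the value is (-6)·(1/3) + 7 = 5.
For Player 2: with q = P(1), equating I's and II's payoffs gives −8q + 9 = 4q + 3 ⇒ q = 1/2.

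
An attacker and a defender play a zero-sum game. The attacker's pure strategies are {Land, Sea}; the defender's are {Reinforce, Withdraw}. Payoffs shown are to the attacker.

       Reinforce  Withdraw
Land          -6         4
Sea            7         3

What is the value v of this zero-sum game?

Row minima: Land → -6, Sea → 3; maximin = 3.
Column maxima: Reinforce → 7, Withdraw → 4; minimax = 4.
3 ≠ 4, so there is no saddle point; optimal play is mixed.
Let the attacker play Land with probability p. Expected payoff against Reinforce: (-6)p + 7(1−p) = −13p + 7; against Withdraw: 4p + 3(1−p) = p + 3.
Setting these equal: −13p + 7 = p + 3 ⇒ −14p = -4 ⇒ p = 2/7, and the value is (-13)·(2/7) + 7 = 23/7.
For the defender: with q = P(Reinforce), equating Land's and Sea's payoffs gives −10q + 4 = 4q + 3 ⇒ q = 1/14.

23/7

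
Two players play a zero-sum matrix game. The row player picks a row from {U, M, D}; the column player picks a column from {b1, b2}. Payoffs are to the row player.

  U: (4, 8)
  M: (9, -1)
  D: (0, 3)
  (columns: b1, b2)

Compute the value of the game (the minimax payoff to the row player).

38/7

Row minima: U → 4, M → -1, D → 0; maximin = 4.
Column maxima: b1 → 9, b2 → 8; minimax = 8.
4 ≠ 8, so there is no saddle point; optimal play is mixed.
D is strictly dominated by U, so the row player never plays it.
On the remaining 2×2 (U, M vs b1, b2):
Let the row player play U with probability p. Expected payoff against b1: 4p + 9(1−p) = −5p + 9; against b2: 8p + (-1)(1−p) = 9p − 1.
Setting these equal: −5p + 9 = 9p − 1 ⇒ −14p = -10 ⇒ p = 5/7, and the value is (-5)·(5/7) + 9 = 38/7.
For the column player: with q = P(b1), equating U's and M's payoffs gives −4q + 8 = 10q − 1 ⇒ q = 9/14.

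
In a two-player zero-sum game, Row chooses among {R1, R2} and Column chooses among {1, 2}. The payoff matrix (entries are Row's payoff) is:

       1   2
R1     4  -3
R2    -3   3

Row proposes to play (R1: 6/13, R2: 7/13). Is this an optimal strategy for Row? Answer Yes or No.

Against 1 this mix gives (6/13)·4 + (7/13)·(-3) = 3/13.
Against 2 this mix gives (6/13)·(-3) + (7/13)·3 = 3/13.
All of Column's active replies (1, 2) yield 3/13, and no column does worse for Row. The mix makes Column indifferent and guarantees 3/13, so it is optimal.

Yes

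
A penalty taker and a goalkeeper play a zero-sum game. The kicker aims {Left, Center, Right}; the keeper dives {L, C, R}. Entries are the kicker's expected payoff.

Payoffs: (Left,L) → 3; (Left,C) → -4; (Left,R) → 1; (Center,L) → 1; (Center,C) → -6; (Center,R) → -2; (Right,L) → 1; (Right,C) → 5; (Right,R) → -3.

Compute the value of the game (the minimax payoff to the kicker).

Row minima: Left → -4, Center → -6, Right → -3; maximin = -3.
Column maxima: L → 3, C → 5, R → 1; minimax = 1.
-3 ≠ 1, so there is no saddle point; optimal play is mixed.
Center is strictly dominated by Left, so the kicker never plays it.
L is strictly dominated by R (it gives the kicker strictly more in every row), so the keeper never plays it.
On the remaining 2×2 (Left, Right vs C, R):
Let the kicker play Left with probability p. Expected payoff against C: (-4)p + 5(1−p) = −9p + 5; against R: 1p + (-3)(1−p) = 4p − 3.
Setting these equal: −9p + 5 = 4p − 3 ⇒ −13p = -8 ⇒ p = 8/13, and the value is (-9)·(8/13) + 5 = -7/13.
For the keeper: with q = P(C), equating Left's and Right's payoffs gives −5q + 1 = 8q − 3 ⇒ q = 4/13.

-7/13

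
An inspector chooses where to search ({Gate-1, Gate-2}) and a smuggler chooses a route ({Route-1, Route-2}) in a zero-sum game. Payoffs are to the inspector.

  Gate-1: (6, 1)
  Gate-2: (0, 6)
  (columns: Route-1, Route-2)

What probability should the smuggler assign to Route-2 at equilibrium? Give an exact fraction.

6/11

Row minima: Gate-1 → 1, Gate-2 → 0; maximin = 1.
Column maxima: Route-1 → 6, Route-2 → 6; minimax = 6.
1 ≠ 6, so there is no saddle point; optimal play is mixed.
Let the inspector play Gate-1 with probability p. Expected payoff against Route-1: 6p + 0(1−p) = 6p; against Route-2: 1p + 6(1−p) = −5p + 6.
Setting these equal: 6p = −5p + 6 ⇒ 11p = 6 ⇒ p = 6/11, and the value is (6)·(6/11) = 36/11.
For the smuggler: with q = P(Route-1), equating Gate-1's and Gate-2's payoffs gives 5q + 1 = −6q + 6 ⇒ q = 5/11.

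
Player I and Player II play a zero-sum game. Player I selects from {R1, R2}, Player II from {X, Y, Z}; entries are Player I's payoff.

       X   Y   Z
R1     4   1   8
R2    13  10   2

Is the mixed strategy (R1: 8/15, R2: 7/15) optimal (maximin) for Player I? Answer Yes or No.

Yes

Against X this mix gives (8/15)·4 + (7/15)·13 = 41/5.
Against Y this mix gives (8/15)·1 + (7/15)·10 = 26/5.
Against Z this mix gives (8/15)·8 + (7/15)·2 = 26/5.
All of Player II's active replies (Y, Z) yield 26/5, and no column does worse for Player I. The mix makes Player II indifferent and guarantees 26/5, so it is optimal.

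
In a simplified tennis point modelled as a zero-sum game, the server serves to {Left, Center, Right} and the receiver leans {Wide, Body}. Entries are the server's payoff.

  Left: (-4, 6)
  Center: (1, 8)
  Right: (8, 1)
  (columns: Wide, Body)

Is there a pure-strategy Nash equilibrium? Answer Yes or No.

No

Row minima: Left → -4, Center → 1, Right → 1; maximin = 1.
Column maxima: Wide → 8, Body → 8; minimax = 8.
1 ≠ 8, so no pure-strategy equilibrium exists.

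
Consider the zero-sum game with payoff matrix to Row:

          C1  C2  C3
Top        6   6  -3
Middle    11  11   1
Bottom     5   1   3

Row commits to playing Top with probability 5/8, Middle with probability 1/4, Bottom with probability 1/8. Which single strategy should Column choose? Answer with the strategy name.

If Column plays C1, Row's expected payoff is (5/8)·6 + (1/4)·11 + (1/8)·5 = 57/8.
If Column plays C2, Row's expected payoff is (5/8)·6 + (1/4)·11 + (1/8)·1 = 53/8.
If Column plays C3, Row's expected payoff is (5/8)·(-3) + (1/4)·1 + (1/8)·3 = -5/4.
Column minimizes Row's payoff; the smallest is -5/4, so the best response is C3.

C3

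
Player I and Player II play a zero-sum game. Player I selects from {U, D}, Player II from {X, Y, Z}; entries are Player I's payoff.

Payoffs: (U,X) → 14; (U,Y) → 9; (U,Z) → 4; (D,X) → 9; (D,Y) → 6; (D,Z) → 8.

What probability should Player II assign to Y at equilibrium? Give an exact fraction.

Row minima: U → 4, D → 6; maximin = 6.
Column maxima: X → 14, Y → 9, Z → 8; minimax = 8.
6 ≠ 8, so there is no saddle point; optimal play is mixed.
X is strictly dominated by Y (it gives Player I strictly more in every row), so Player II never plays it.
On the remaining 2×2 (U, D vs Y, Z):
Let Player I play U with probability p. Expected payoff against Y: 9p + 6(1−p) = 3p + 6; against Z: 4p + 8(1−p) = −4p + 8.
Setting these equal: 3p + 6 = −4p + 8 ⇒ 7p = 2 ⇒ p = 2/7, and the value is (3)·(2/7) + 6 = 48/7.
For Player II: with q = P(Y), equating U's and D's payoffs gives 5q + 4 = −2q + 8 ⇒ q = 4/7.

4/7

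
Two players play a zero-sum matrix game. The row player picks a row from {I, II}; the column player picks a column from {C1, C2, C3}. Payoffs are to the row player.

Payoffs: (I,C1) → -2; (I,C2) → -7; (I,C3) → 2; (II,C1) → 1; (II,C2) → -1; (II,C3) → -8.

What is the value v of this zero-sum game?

-29/8

Row minima: I → -7, II → -8; maximin = -7.
Column maxima: C1 → 1, C2 → -1, C3 → 2; minimax = -1.
-7 ≠ -1, so there is no saddle point; optimal play is mixed.
C1 is strictly dominated by C2 (it gives the row player strictly more in every row), so the column player never plays it.
On the remaining 2×2 (I, II vs C2, C3):
Let the row player play I with probability p. Expected payoff against C2: (-7)p + (-1)(1−p) = −6p − 1; against C3: 2p + (-8)(1−p) = 10p − 8.
Setting these equal: −6p − 1 = 10p − 8 ⇒ −16p = -7 ⇒ p = 7/16, and the value is (-6)·(7/16) − 1 = -29/8.
For the column player: with q = P(C2), equating I's and II's payoffs gives −9q + 2 = 7q − 8 ⇒ q = 5/8.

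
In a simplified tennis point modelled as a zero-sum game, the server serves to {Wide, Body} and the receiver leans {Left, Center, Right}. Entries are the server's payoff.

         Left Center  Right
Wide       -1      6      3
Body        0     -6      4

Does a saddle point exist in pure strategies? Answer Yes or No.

Row minima: Wide → -1, Body → -6; maximin = -1.
Column maxima: Left → 0, Center → 6, Right → 4; minimax = 0.
-1 ≠ 0, so no pure-strategy equilibrium exists.

No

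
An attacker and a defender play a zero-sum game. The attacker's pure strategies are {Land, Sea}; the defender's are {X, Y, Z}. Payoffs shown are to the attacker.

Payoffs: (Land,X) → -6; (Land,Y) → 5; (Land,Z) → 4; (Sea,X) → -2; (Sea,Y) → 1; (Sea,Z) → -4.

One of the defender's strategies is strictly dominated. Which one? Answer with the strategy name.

X holds the attacker's payoff strictly below Y in every row: -6 < 5, -2 < 1.
So Y is strictly dominated for the defender.

Y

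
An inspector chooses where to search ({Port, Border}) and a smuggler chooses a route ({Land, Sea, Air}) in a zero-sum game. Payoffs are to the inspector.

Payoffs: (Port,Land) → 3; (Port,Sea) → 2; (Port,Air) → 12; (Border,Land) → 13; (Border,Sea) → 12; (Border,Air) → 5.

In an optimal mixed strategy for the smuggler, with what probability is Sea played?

Row minima: Port → 2, Border → 5; maximin = 5.
Column maxima: Land → 13, Sea → 12, Air → 12; minimax = 12.
5 ≠ 12, so there is no saddle point; optimal play is mixed.
Land is strictly dominated by Sea (it gives the inspector strictly more in every row), so the smuggler never plays it.
On the remaining 2×2 (Port, Border vs Sea, Air):
Let the inspector play Port with probability p. Expected payoff against Sea: 2p + 12(1−p) = −10p + 12; against Air: 12p + 5(1−p) = 7p + 5.
Setting these equal: −10p + 12 = 7p + 5 ⇒ −17p = -7 ⇒ p = 7/17, and the value is (-10)·(7/17) + 12 = 134/17.
For the smuggler: with q = P(Sea), equating Port's and Border's payoffs gives −10q + 12 = 7q + 5 ⇒ q = 7/17.

7/17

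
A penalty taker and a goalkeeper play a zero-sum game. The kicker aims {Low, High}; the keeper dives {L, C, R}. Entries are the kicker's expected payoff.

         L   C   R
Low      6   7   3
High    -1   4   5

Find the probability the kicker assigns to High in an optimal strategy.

Row minima: Low → 3, High → -1; maximin = 3.
Column maxima: L → 6, C → 7, R → 5; minimax = 5.
3 ≠ 5, so there is no saddle point; optimal play is mixed.
C is strictly dominated by L (it gives the kicker strictly more in every row), so the keeper never plays it.
On the remaining 2×2 (Low, High vs L, R):
Let the kicker play Low with probability p. Expected payoff against L: 6p + (-1)(1−p) = 7p − 1; against R: 3p + 5(1−p) = −2p + 5.
Setting these equal: 7p − 1 = −2p + 5 ⇒ 9p = 6 ⇒ p = 2/3, and the value is (7)·(2/3) − 1 = 11/3.
For the keeper: with q = P(L), equating Low's and High's payoffs gives 3q + 3 = −6q + 5 ⇒ q = 2/9.

1/3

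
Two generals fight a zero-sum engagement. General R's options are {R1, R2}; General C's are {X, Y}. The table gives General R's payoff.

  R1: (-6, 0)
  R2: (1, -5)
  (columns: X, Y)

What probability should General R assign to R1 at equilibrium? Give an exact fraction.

1/2

Row minima: R1 → -6, R2 → -5; maximin = -5.
Column maxima: X → 1, Y → 0; minimax = 0.
-5 ≠ 0, so there is no saddle point; optimal play is mixed.
Let General R play R1 with probability p. Expected payoff against X: (-6)p + 1(1−p) = −7p + 1; against Y: 0p + (-5)(1−p) = 5p − 5.
Setting these equal: −7p + 1 = 5p − 5 ⇒ −12p = -6 ⇒ p = 1/2, and the value is (-7)·(1/2) + 1 = -5/2.
For General C: with q = P(X), equating R1's and R2's payoffs gives −6q = 6q − 5 ⇒ q = 5/12.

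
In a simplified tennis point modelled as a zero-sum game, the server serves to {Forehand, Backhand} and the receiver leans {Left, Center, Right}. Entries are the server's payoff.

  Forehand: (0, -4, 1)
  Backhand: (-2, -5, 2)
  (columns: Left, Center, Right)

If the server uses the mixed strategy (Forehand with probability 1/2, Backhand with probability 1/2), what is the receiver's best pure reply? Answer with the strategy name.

Center

If the receiver plays Left, the server's expected payoff is (1/2)·0 + (1/2)·(-2) = -1.
If the receiver plays Center, the server's expected payoff is (1/2)·(-4) + (1/2)·(-5) = -9/2.
If the receiver plays Right, the server's expected payoff is (1/2)·1 + (1/2)·2 = 3/2.
The receiver minimizes the server's payoff; the smallest is -9/2, so the best response is Center.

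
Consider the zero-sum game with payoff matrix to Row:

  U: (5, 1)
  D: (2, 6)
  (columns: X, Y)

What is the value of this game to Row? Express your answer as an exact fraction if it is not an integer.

7/2

Row minima: U → 1, D → 2; maximin = 2.
Column maxima: X → 5, Y → 6; minimax = 5.
2 ≠ 5, so there is no saddle point; optimal play is mixed.
Let Row play U with probability p. Expected payoff against X: 5p + 2(1−p) = 3p + 2; against Y: 1p + 6(1−p) = −5p + 6.
Setting these equal: 3p + 2 = −5p + 6 ⇒ 8p = 4 ⇒ p = 1/2, and the value is (3)·(1/2) + 2 = 7/2.
For Column: with q = P(X), equating U's and D's payoffs gives 4q + 1 = −4q + 6 ⇒ q = 5/8.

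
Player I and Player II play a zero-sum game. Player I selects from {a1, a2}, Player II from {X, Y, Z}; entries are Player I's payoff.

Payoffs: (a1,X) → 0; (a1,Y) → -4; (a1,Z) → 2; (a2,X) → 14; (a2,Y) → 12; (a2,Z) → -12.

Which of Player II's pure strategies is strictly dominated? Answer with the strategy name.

X

Y holds Player I's payoff strictly below X in every row: -4 < 0, 12 < 14.
So X is strictly dominated for Player II.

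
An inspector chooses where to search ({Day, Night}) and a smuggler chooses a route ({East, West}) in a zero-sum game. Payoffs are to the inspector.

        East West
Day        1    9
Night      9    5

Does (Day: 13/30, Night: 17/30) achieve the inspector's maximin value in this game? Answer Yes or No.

No

Against East this mix gives (13/30)·1 + (17/30)·9 = 83/15.
Against West this mix gives (13/30)·9 + (17/30)·5 = 101/15.
The smuggler will play East, holding the inspector to 83/15. Shifting weight toward the row that does better against East would raise this floor (the equalizing mix achieves 19/3 against both East and West), so the proposed strategy is not optimal.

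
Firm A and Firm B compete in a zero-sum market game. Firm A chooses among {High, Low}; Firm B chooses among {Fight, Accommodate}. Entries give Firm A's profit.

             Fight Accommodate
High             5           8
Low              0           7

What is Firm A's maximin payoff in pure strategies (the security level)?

5

Row minima: High → 5, Low → 0.
The best of these is 5.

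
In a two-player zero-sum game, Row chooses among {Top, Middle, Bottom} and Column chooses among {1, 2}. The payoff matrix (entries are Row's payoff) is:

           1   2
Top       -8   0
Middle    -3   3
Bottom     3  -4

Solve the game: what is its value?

Row minima: Top → -8, Middle → -3, Bottom → -4; maximin = -3.
Column maxima: 1 → 3, 2 → 3; minimax = 3.
-3 ≠ 3, so there is no saddle point; optimal play is mixed.
Top is strictly dominated by Middle, so Row never plays it.
On the remaining 2×2 (Middle, Bottom vs 1, 2):
Let Row play Middle with probability p. Expected payoff against 1: (-3)p + 3(1−p) = −6p + 3; against 2: 3p + (-4)(1−p) = 7p − 4.
Setting these equal: −6p + 3 = 7p − 4 ⇒ −13p = -7 ⇒ p = 7/13, and the value is (-6)·(7/13) + 3 = -3/13.
For Column: with q = P(1), equating Middle's and Bottom's payoffs gives −6q + 3 = 7q − 4 ⇒ q = 7/13.

-3/13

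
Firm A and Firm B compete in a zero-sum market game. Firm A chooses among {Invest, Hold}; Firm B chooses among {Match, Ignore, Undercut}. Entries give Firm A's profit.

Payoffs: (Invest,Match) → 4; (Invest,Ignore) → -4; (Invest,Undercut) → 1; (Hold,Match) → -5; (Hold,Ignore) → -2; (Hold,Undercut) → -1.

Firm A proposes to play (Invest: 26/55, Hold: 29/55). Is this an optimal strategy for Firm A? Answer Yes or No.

No

Against Match this mix gives (26/55)·4 + (29/55)·(-5) = -41/55.
Against Ignore this mix gives (26/55)·(-4) + (29/55)·(-2) = -162/55.
Against Undercut this mix gives (26/55)·1 + (29/55)·(-1) = -3/55.
Firm B will play Ignore, holding Firm A to -162/55. Shifting weight toward the row that does better against Ignore would raise this floor (the equalizing mix achieves -28/11 against both Ignore and Match), so the proposed strategy is not optimal.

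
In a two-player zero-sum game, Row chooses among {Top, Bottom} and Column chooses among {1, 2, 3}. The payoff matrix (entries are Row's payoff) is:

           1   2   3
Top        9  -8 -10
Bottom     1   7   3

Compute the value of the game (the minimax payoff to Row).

37/21

Row minima: Top → -10, Bottom → 1; maximin = 1.
Column maxima: 1 → 9, 2 → 7, 3 → 3; minimax = 3.
1 ≠ 3, so there is no saddle point; optimal play is mixed.
2 is strictly dominated by 3 (it gives Row strictly more in every row), so Column never plays it.
On the remaining 2×2 (Top, Bottom vs 1, 3):
Let Row play Top with probability p. Expected payoff against 1: 9p + 1(1−p) = 8p + 1; against 3: (-10)p + 3(1−p) = −13p + 3.
Setting these equal: 8p + 1 = −13p + 3 ⇒ 21p = 2 ⇒ p = 2/21, and the value is (8)·(2/21) + 1 = 37/21.
For Column: with q = P(1), equating Top's and Bottom's payoffs gives 19q − 10 = −2q + 3 ⇒ q = 13/21.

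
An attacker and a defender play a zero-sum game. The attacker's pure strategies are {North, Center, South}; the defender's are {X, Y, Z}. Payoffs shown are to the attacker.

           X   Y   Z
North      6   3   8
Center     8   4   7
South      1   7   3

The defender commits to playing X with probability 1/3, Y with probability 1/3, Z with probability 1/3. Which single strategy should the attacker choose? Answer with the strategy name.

Expected payoff of North: (1/3)·6 + (1/3)·3 + (1/3)·8 = 17/3.
Expected payoff of Center: (1/3)·8 + (1/3)·4 + (1/3)·7 = 19/3.
Expected payoff of South: (1/3)·1 + (1/3)·7 + (1/3)·3 = 11/3.
The largest is 19/3, so the attacker's best response is Center.

Center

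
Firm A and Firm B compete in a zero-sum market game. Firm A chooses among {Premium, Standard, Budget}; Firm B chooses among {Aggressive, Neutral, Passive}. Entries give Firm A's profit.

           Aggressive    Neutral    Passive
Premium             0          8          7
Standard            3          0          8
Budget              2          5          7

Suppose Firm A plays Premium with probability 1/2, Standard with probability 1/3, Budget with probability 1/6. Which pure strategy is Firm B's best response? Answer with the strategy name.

Aggressive

If Firm B plays Aggressive, Firm A's expected payoff is (1/2)·0 + (1/3)·3 + (1/6)·2 = 4/3.
If Firm B plays Neutral, Firm A's expected payoff is (1/2)·8 + (1/3)·0 + (1/6)·5 = 29/6.
If Firm B plays Passive, Firm A's expected payoff is (1/2)·7 + (1/3)·8 + (1/6)·7 = 22/3.
Firm B minimizes Firm A's payoff; the smallest is 4/3, so the best response is Aggressive.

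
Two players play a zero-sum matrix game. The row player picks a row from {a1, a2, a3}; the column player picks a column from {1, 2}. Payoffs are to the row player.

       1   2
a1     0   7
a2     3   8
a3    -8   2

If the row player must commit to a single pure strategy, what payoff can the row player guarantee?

3

Row minima: a1 → 0, a2 → 3, a3 → -8.
The best of these is 3.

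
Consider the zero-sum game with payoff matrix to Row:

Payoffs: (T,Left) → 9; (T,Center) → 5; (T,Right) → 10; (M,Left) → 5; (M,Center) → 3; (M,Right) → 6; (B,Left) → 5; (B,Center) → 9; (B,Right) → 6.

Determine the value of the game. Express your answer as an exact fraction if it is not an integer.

7

Row minima: T → 5, M → 3, B → 5; maximin = 5.
Column maxima: Left → 9, Center → 9, Right → 10; minimax = 9.
5 ≠ 9, so there is no saddle point; optimal play is mixed.
M is strictly dominated by T, so Row never plays it.
Right is strictly dominated by Left (it gives Row strictly more in every row), so Column never plays it.
On the remaining 2×2 (T, B vs Left, Center):
Let Row play T with probability p. Expected payoff against Left: 9p + 5(1−p) = 4p + 5; against Center: 5p + 9(1−p) = −4p + 9.
Setting these equal: 4p + 5 = −4p + 9 ⇒ 8p = 4 ⇒ p = 1/2, and the value is (4)·(1/2) + 5 = 7.
For Column: with q = P(Left), equating T's and B's payoffs gives 4q + 5 = −4q + 9 ⇒ q = 1/2.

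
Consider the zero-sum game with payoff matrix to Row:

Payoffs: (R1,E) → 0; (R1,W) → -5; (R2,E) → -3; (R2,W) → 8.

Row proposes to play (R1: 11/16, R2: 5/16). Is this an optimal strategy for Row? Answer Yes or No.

Yes

Against E this mix gives (11/16)·0 + (5/16)·(-3) = -15/16.
Against W this mix gives (11/16)·(-5) + (5/16)·8 = -15/16.
All of Column's active replies (E, W) yield -15/16, and no column does worse for Row. The mix makes Column indifferent and guarantees -15/16, so it is optimal.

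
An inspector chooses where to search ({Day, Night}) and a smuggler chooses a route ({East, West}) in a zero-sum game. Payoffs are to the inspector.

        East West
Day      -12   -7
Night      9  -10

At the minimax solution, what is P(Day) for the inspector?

19/24

Row minima: Day → -12, Night → -10; maximin = -10.
Column maxima: East → 9, West → -7; minimax = -7.
-10 ≠ -7, so there is no saddle point; optimal play is mixed.
Let the inspector play Day with probability p. Expected payoff against East: (-12)p + 9(1−p) = −21p + 9; against West: (-7)p + (-10)(1−p) = 3p − 10.
Setting these equal: −21p + 9 = 3p − 10 ⇒ −24p = -19 ⇒ p = 19/24, and the value is (-21)·(19/24) + 9 = -61/8.
For the smuggler: with q = P(East), equating Day's and Night's payoffs gives −5q − 7 = 19q − 10 ⇒ q = 1/8.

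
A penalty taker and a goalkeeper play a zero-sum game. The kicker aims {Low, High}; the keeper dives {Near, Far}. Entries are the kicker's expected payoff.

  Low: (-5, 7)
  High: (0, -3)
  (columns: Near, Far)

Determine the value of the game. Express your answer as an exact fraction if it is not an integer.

-1

Row minima: Low → -5, High → -3; maximin = -3.
Column maxima: Near → 0, Far → 7; minimax = 0.
-3 ≠ 0, so there is no saddle point; optimal play is mixed.
Let the kicker play Low with probability p. Expected payoff against Near: (-5)p + 0(1−p) = −5p; against Far: 7p + (-3)(1−p) = 10p − 3.
Setting these equal: −5p = 10p − 3 ⇒ −15p = -3 ⇒ p = 1/5, and the value is (-5)·(1/5) = -1.
For the keeper: with q = P(Near), equating Low's and High's payoffs gives −12q + 7 = 3q − 3 ⇒ q = 2/3.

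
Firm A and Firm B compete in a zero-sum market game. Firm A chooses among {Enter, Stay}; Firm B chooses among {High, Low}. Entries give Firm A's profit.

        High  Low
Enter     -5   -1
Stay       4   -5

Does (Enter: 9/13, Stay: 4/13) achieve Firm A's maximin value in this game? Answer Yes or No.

Against High this mix gives (9/13)·(-5) + (4/13)·4 = -29/13.
Against Low this mix gives (9/13)·(-1) + (4/13)·(-5) = -29/13.
All of Firm B's active replies (High, Low) yield -29/13, and no column does worse for Firm A. The mix makes Firm B indifferent and guarantees -29/13, so it is optimal.

Yes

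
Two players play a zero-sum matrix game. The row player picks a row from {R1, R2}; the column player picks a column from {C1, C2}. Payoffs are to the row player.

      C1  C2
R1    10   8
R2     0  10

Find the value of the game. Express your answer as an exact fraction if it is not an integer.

25/3

Row minima: R1 → 8, R2 → 0; maximin = 8.
Column maxima: C1 → 10, C2 → 10; minimax = 10.
8 ≠ 10, so there is no saddle point; optimal play is mixed.
Let the row player play R1 with probability p. Expected payoff against C1: 10p + 0(1−p) = 10p; against C2: 8p + 10(1−p) = −2p + 10.
Setting these equal: 10p = −2p + 10 ⇒ 12p = 10 ⇒ p = 5/6, and the value is (10)·(5/6) = 25/3.
For the column player: with q = P(C1), equating R1's and R2's payoffs gives 2q + 8 = −10q + 10 ⇒ q = 1/6.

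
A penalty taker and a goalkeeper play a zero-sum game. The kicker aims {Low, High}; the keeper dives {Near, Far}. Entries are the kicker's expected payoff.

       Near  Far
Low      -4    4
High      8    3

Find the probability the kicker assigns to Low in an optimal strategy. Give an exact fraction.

5/13

Row minima: Low → -4, High → 3; maximin = 3.
Column maxima: Near → 8, Far → 4; minimax = 4.
3 ≠ 4, so there is no saddle point; optimal play is mixed.
Let the kicker play Low with probability p. Expected payoff against Near: (-4)p + 8(1−p) = −12p + 8; against Far: 4p + 3(1−p) = p + 3.
Setting these equal: −12p + 8 = p + 3 ⇒ −13p = -5 ⇒ p = 5/13, and the value is (-12)·(5/13) + 8 = 44/13.
For the keeper: with q = P(Near), equating Low's and High's payoffs gives −8q + 4 = 5q + 3 ⇒ q = 1/13.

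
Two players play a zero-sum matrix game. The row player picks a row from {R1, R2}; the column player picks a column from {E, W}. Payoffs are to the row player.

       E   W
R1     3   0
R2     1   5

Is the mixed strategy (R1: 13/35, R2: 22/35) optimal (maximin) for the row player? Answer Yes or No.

Against E this mix gives (13/35)·3 + (22/35)·1 = 61/35.
Against W this mix gives (13/35)·0 + (22/35)·5 = 22/7.
The column player will play E, holding the row player to 61/35. Shifting weight toward the row that does better against E would raise this floor (the equalizing mix achieves 15/7 against both E and W), so the proposed strategy is not optimal.

No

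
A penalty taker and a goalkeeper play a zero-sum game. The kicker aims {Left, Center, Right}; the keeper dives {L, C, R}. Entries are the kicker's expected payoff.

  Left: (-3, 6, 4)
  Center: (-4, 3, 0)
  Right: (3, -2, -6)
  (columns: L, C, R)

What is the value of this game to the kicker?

Row minima: Left → -3, Center → -4, Right → -6; maximin = -3.
Column maxima: L → 3, C → 6, R → 4; minimax = 3.
-3 ≠ 3, so there is no saddle point; optimal play is mixed.
Center is strictly dominated by Left, so the kicker never plays it.
C is strictly dominated by R (it gives the kicker strictly more in every row), so the keeper never plays it.
On the remaining 2×2 (Left, Right vs L, R):
Let the kicker play Left with probability p. Expected payoff against L: (-3)p + 3(1−p) = −6p + 3; against R: 4p + (-6)(1−p) = 10p − 6.
Setting these equal: −6p + 3 = 10p − 6 ⇒ −16p = -9 ⇒ p = 9/16, and the value is (-6)·(9/16) + 3 = -3/8.
For the keeper: with q = P(L), equating Left's and Right's payoffs gives −7q + 4 = 9q − 6 ⇒ q = 5/8.

-3/8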